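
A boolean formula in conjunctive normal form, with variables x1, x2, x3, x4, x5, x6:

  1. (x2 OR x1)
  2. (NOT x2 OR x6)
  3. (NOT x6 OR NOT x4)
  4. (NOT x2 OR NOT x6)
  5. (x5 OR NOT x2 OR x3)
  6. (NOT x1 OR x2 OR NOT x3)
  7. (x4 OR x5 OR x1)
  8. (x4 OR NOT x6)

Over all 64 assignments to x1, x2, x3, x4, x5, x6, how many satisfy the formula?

4

Satisfying assignments:
  x1=T x2=F x3=F x4=F x5=F x6=F
  x1=T x2=F x3=F x4=F x5=T x6=F
  x1=T x2=F x3=F x4=T x5=F x6=F
  x1=T x2=F x3=F x4=T x5=T x6=F
That's 4 in total.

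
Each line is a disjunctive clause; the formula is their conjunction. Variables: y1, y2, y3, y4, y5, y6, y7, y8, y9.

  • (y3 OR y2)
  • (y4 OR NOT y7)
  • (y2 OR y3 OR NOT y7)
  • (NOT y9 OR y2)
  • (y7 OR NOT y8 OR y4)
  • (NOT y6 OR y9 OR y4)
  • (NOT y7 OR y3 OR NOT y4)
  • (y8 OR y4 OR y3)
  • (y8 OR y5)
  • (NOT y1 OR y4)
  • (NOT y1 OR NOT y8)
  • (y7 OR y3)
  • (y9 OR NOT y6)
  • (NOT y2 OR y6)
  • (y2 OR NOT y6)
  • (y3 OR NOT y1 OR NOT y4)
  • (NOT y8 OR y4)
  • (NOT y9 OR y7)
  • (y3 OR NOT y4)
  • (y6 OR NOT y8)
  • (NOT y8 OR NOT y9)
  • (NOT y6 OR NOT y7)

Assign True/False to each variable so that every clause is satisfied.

y1 = False, y2 = False, y3 = True, y4 = True, y5 = True, y6 = False, y7 = False, y8 = False, y9 = False

Check each clause:
  1. (y2 OR y3) — y3 is true.
  2. (y4 OR NOT y7) — NOT y7 is true.
  3. (y2 OR y3 OR NOT y7) — NOT y7 is true.
  4. (y2 OR NOT y9) — NOT y9 is true.
  5. (y7 OR NOT y8 OR y4) — NOT y8 is true.
  6. (y9 OR NOT y6 OR y4) — NOT y6 is true.
  7. (y3 OR NOT y4 OR NOT y7) — NOT y7 is true.
  8. (y3 OR y4 OR y8) — y3 is true.
  9. (y8 OR y5) — y5 is true.
  10. (y4 OR NOT y1) — y4 is true.
  11. (NOT y8 OR NOT y1) — NOT y8 is true.
  12. (y7 OR y3) — y3 is true.
  13. (NOT y6 OR y9) — NOT y6 is true.
  14. (y6 OR NOT y2) — NOT y2 is true.
  15. (y2 OR NOT y6) — NOT y6 is true.
  16. (y3 OR NOT y1 OR NOT y4) — y3 is true.
  17. (NOT y8 OR y4) — NOT y8 is true.
  18. (y7 OR NOT y9) — NOT y9 is true.
  19. (y3 OR NOT y4) — y3 is true.
  20. (NOT y8 OR y6) — NOT y8 is true.
  21. (NOT y9 OR NOT y8) — NOT y8 is true.
  22. (NOT y6 OR NOT y7) — NOT y7 is true.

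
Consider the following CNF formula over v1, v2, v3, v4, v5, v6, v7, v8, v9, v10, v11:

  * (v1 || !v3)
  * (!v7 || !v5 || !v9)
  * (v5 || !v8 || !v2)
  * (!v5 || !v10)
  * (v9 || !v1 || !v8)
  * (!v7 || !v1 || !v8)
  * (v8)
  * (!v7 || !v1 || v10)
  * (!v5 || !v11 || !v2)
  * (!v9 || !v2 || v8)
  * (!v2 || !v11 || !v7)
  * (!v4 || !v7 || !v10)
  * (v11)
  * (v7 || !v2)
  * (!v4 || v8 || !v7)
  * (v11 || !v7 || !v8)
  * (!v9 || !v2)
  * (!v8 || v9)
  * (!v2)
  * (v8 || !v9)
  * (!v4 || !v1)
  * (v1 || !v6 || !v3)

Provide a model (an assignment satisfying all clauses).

v1=False  v2=False  v3=False  v4=False  v5=False  v6=False  v7=True  v8=True  v9=True  v10=False  v11=True

The clause (v8) is unit: v8 must be True.
The clause (v11) is unit: v11 must be True.
(v9) is a unit clause, so v9 = True.
The clause (!v2) is unit: v2 must be False.
v3 occurs only negated in the remaining clauses — set v3 = False.
Pure literal: v4 appears only negated; assign v4 = False.
Branch on v1: take v1 = False.
Try v5 = False.
v6, v7, v10 are now unconstrained; take v6 = False, v7 = True, v10 = False.
Every clause has at least one true literal under this assignment.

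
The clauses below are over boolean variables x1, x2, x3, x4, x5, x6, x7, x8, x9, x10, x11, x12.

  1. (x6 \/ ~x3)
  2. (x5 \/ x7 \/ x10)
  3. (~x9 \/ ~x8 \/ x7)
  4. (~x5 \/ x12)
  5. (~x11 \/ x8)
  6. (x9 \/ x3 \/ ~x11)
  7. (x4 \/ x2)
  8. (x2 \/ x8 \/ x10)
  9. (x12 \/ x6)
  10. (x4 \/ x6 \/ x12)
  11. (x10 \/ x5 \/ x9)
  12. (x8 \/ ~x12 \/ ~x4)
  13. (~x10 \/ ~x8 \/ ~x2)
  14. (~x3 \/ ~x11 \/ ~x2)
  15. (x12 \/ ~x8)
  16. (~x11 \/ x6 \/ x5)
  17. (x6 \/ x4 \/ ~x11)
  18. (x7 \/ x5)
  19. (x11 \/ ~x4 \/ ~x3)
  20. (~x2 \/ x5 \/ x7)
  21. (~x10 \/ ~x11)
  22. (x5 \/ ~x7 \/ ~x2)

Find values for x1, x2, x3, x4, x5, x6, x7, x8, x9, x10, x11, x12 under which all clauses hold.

x1=True, x2=False, x3=True, x4=True, x5=True, x6=True, x7=True, x8=True, x9=False, x10=False, x11=True, x12=True

Check each clause:
  1. (~x3 \/ x6) — x6 is true.
  2. (x10 \/ x5 \/ x7) — x5 is true.
  3. (x7 \/ ~x8 \/ ~x9) — ~x9 is true.
  4. (~x5 \/ x12) — x12 is true.
  5. (~x11 \/ x8) — x8 is true.
  6. (x3 \/ ~x11 \/ x9) — x3 is true.
  7. (x4 \/ x2) — x4 is true.
  8. (x2 \/ x8 \/ x10) — x8 is true.
  9. (x12 \/ x6) — x12 is true.
  10. (x4 \/ x6 \/ x12) — x12 is true.
  11. (x9 \/ x10 \/ x5) — x5 is true.
  12. (~x4 \/ ~x12 \/ x8) — x8 is true.
  13. (~x2 \/ ~x10 \/ ~x8) — ~x10 is true.
  14. (~x3 \/ ~x11 \/ ~x2) — ~x2 is true.
  15. (x12 \/ ~x8) — x12 is true.
  16. (x5 \/ ~x11 \/ x6) — x5 is true.
  17. (x4 \/ x6 \/ ~x11) — x4 is true.
  18. (x5 \/ x7) — x5 is true.
  19. (~x3 \/ x11 \/ ~x4) — x11 is true.
  20. (x5 \/ ~x2 \/ x7) — x5 is true.
  21. (~x10 \/ ~x11) — ~x10 is true.
  22. (~x2 \/ x5 \/ ~x7) — x5 is true.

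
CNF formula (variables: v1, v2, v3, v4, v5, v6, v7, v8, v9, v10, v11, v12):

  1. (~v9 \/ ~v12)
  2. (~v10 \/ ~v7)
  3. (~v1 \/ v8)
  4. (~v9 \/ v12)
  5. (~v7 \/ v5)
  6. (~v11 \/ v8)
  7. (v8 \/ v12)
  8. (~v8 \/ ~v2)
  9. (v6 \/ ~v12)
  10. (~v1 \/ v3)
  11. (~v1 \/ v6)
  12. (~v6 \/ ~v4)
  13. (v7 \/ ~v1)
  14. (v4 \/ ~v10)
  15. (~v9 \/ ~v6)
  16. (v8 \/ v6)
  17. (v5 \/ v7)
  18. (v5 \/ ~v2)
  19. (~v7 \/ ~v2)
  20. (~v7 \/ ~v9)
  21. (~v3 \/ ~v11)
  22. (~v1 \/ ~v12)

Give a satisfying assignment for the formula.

v1=F, v2=F, v3=T, v4=F, v5=T, v6=T, v7=F, v8=T, v9=F, v10=F, v11=F, v12=F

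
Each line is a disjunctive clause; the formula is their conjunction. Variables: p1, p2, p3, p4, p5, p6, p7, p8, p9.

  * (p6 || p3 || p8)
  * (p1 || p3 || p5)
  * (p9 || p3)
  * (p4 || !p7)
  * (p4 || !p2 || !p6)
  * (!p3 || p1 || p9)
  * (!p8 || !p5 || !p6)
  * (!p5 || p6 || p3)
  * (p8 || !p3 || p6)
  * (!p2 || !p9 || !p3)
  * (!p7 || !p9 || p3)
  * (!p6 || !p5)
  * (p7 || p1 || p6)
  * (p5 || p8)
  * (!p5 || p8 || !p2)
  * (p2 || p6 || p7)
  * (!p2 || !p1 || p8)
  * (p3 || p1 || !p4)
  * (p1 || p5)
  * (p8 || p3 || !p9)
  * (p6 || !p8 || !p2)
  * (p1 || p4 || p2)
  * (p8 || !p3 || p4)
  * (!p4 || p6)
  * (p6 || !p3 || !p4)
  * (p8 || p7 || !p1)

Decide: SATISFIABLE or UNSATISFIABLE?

Try p1 = True.
Try p2 = False.
The remaining clauses are satisfied by p3 = True, p4 = True, p5 = False, p6 = True, p7 = False, p8 = True, p9 = False.
So p1=T, p2=F, p3=T, p4=T, p5=F, p6=T, p7=F, p8=T, p9=F is a satisfying assignment.

SATISFIABLE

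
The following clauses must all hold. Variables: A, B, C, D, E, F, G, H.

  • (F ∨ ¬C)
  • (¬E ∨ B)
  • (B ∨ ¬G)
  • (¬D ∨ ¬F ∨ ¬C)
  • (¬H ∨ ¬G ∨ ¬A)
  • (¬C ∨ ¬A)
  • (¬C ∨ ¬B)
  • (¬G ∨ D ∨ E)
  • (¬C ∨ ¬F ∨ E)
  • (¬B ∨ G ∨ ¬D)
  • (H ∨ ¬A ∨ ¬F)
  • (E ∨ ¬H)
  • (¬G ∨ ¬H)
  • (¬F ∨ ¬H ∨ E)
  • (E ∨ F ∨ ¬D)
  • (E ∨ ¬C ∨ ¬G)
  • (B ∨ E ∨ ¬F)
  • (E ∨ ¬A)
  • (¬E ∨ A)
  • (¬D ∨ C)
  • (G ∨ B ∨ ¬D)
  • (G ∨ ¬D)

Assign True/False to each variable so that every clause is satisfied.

A = 1, B = 1, C = 0, D = 0, E = 1, F = 0, G = 1, H = 0

Set A = True and propagate.
  then C is forced to False.
  then E is forced to True.
  then B is forced to True.
  then D is forced to False.
For the remaining variables, F = False, G = True, H = False works.
Every clause has at least one true literal under this assignment.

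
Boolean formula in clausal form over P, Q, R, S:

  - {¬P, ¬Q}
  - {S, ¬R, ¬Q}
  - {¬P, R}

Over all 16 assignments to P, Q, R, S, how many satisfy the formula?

9

Split on P, then Q.
  P=T, Q=T: a clause becomes empty — 0.
  P=T, Q=F: remaining (R,S) ∈ {(T,F); (T,T)} — 2.
  P=F, Q=T: remaining (R,S) ∈ {(F,F); (F,T); (T,T)} — 3.
  P=F, Q=F: remaining (R,S) ∈ {(F,F); (F,T); (T,F); (T,T)} — 4.
Total: 0 + 2 + 3 + 4 = 9.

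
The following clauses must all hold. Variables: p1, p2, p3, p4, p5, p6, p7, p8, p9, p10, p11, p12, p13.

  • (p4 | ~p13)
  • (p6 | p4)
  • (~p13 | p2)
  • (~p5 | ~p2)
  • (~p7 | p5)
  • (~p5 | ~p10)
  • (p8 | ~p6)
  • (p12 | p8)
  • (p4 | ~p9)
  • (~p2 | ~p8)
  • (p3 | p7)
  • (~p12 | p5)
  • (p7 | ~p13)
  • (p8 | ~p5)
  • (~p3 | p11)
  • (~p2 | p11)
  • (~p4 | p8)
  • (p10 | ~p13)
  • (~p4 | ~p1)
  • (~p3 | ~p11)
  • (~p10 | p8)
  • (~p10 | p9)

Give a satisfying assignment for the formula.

p1 = F, p2 = F, p3 = F, p4 = T, p5 = T, p6 = F, p7 = T, p8 = T, p9 = T, p10 = F, p11 = T, p12 = T, p13 = F

p1 occurs only negated in the remaining clauses — set p1 = False.
Pure literal: p13 appears only negated; assign p13 = False.
Set p2 = False and propagate.
Branch on p3: take p3 = False.
  then p7 is forced to True.
  then p5 is forced to True.
  then p10 is forced to False.
  then p8 is forced to True.
Set p4 = True and propagate.
p6, p9, p11, p12 are now unconstrained; take p6 = False, p9 = True, p11 = True, p12 = True.
Every clause has at least one true literal under this assignment.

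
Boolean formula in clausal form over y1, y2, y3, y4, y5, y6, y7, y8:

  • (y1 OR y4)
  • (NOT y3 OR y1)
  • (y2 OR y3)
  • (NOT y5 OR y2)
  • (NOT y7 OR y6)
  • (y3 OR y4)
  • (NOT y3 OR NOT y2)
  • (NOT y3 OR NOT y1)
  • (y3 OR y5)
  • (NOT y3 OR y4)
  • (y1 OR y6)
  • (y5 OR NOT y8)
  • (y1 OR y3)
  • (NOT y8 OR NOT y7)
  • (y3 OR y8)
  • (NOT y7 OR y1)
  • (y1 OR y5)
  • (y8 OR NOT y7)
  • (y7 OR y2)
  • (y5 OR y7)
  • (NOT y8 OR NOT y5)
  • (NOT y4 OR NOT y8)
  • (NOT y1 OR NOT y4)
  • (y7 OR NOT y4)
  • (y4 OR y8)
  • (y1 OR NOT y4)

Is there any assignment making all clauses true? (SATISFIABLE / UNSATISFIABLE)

y1 = True:
  propagation gives y3=False, y2=True, y4=True; an empty clause results — contradiction.
y1 = False:
  propagation gives y4=True; an empty clause results — contradiction.
Every branch closes, so no satisfying assignment exists.

UNSATISFIABLE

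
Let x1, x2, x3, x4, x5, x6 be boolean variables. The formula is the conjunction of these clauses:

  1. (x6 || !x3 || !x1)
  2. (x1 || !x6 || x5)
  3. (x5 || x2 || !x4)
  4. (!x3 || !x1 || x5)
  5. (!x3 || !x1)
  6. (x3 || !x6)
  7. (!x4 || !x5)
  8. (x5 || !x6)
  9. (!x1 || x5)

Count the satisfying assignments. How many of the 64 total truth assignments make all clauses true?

14

Case analysis on x5 and x1:
  x5=1, x1=1: remaining (x2,x3,x4,x6) ∈ {(0,0,0,0); (1,0,0,0)} — 2.
  x5=1, x1=0: x2 free; 3 ways for (x3,x4,x6) × 2^1 = 6.
  x5=0, x1=1: a clause becomes empty — 0.
  x5=0, x1=0: x3 free; 3 ways for (x2,x4,x6) × 2^1 = 6.
Total: 2 + 6 + 0 + 6 = 14.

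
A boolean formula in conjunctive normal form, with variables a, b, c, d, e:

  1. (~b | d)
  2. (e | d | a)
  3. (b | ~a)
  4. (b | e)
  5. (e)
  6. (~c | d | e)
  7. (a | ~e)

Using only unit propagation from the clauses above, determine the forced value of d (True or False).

Unit clause (e) sets e = True.
(a | ~e): since e = True, the clause reduces to (a). a = True.
From (~a | b) and a = True: b = True.
(d | ~b): since b = True, the clause reduces to (d). d = True.

True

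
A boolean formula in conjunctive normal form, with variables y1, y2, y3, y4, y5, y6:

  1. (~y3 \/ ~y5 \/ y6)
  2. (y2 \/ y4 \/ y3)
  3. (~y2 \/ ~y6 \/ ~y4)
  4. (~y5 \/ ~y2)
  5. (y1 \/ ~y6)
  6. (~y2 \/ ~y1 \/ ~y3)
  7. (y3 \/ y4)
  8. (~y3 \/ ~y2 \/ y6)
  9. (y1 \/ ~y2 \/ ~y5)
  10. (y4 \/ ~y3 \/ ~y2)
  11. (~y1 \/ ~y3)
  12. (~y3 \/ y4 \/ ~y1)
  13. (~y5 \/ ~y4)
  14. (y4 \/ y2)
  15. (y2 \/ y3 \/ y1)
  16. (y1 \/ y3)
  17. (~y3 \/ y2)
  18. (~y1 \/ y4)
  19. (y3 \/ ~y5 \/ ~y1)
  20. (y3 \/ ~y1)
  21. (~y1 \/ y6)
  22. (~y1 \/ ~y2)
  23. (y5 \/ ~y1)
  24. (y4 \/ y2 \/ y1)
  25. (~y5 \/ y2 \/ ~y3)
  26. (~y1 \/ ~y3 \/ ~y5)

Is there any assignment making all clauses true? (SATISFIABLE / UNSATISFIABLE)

y1 = True:
  propagation gives y3=False; an empty clause results — contradiction.
y1 = False:
  propagation gives y6=False, y3=True, y5=False, y2=False; an empty clause results — contradiction.
Every branch closes, so no satisfying assignment exists.

UNSATISFIABLE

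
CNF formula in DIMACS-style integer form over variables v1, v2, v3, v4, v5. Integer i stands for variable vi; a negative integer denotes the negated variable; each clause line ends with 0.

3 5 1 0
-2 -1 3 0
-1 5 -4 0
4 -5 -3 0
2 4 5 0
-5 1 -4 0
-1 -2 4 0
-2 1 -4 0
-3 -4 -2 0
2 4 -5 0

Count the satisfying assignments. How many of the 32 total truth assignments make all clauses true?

The models are:
  v1=0 v2=0 v3=1 v4=1 v5=0
  v1=0 v2=1 v3=0 v4=0 v5=1
  v1=0 v2=1 v3=1 v4=0 v5=0
  v1=1 v2=0 v3=0 v4=1 v5=1
  v1=1 v2=0 v3=1 v4=1 v5=1
Count: 5.

5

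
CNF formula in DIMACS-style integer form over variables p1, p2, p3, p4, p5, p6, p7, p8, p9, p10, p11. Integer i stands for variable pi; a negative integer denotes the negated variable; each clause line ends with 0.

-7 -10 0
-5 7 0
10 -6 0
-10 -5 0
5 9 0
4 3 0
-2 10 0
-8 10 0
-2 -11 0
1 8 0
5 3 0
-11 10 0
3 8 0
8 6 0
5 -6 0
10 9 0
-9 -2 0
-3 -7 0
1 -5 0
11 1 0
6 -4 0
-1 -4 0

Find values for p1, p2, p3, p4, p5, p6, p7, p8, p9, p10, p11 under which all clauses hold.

p1=T, p2=F, p3=T, p4=F, p5=F, p6=F, p7=F, p8=T, p9=T, p10=T, p11=T

p2 occurs only negated in the remaining clauses — set p2 = False.
Branch on p1: take p1 = True.
  then p4 is forced to False.
  then p3 is forced to True.
  then p7 is forced to False.
  then p5 is forced to False.
  then p9 is forced to True.
  then p6 is forced to False.
  then p8 is forced to True.
  then p10 is forced to True.
p11 is now unconstrained; take p11 = True.
Every clause has at least one true literal under this assignment.
Check each clause:
  1. (~p10 | ~p7) — ~p7 is true.
  2. (~p5 | p7) — ~p5 is true.
  3. (p10 | ~p6) — ~p6 is true.
  4. (~p10 | ~p5) — ~p5 is true.
  5. (p5 | p9) — p9 is true.
  6. (p4 | p3) — p3 is true.
  7. (~p2 | p10) — p10 is true.
  8. (~p8 | p10) — p10 is true.
  9. (~p2 | ~p11) — ~p2 is true.
  10. (p8 | p1) — p8 is true.
  11. (p5 | p3) — p3 is true.
  12. (~p11 | p10) — p10 is true.
  13. (p3 | p8) — p8 is true.
  14. (p8 | p6) — p8 is true.
  15. (~p6 | p5) — ~p6 is true.
  16. (p9 | p10) — p9 is true.
  17. (~p2 | ~p9) — ~p2 is true.
  18. (~p7 | ~p3) — ~p7 is true.
  19. (~p5 | p1) — p1 is true.
  20. (p1 | p11) — p1 is true.
  21. (p6 | ~p4) — ~p4 is true.
  22. (~p1 | ~p4) — ~p4 is true.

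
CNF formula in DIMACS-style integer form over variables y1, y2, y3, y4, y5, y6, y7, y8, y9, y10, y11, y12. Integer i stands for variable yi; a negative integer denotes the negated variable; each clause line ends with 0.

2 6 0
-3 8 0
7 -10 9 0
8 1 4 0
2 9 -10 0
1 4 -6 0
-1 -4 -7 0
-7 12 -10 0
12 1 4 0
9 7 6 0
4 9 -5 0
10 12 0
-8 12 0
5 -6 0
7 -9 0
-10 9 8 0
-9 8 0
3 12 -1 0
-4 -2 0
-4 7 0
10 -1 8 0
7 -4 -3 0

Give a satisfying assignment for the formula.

y1=T, y2=T, y3=F, y4=F, y5=F, y6=F, y7=T, y8=T, y9=F, y10=F, y11=T, y12=T

y12 occurs only positively in the remaining clauses — set y12 = True.
Branch on y1: take y1 = True.
Set y2 = True and propagate.
  then y4 is forced to False.
Try y3 = False.
The remaining clauses are satisfied by y5 = False, y6 = False, y7 = True, y8 = True, y9 = False, y10 = False, y11 = True.
Check each clause:
  1. (y6 | y2) — y2 is true.
  2. (~y3 | y8) — y8 is true.
  3. (y7 | ~y10 | y9) — ~y10 is true.
  4. (y1 | y8 | y4) — y8 is true.
  5. (y9 | ~y10 | y2) — y2 is true.
  6. (y4 | ~y6 | y1) — y1 is true.
  7. (~y1 | ~y7 | ~y4) — ~y4 is true.
  8. (y12 | ~y10 | ~y7) — y12 is true.
  9. (y1 | y4 | y12) — y1 is true.
  10. (y6 | y9 | y7) — y7 is true.
  11. (y9 | ~y5 | y4) — ~y5 is true.
  12. (y10 | y12) — y12 is true.
  13. (y12 | ~y8) — y12 is true.
  14. (y5 | ~y6) — ~y6 is true.
  15. (y7 | ~y9) — y7 is true.
  16. (y8 | y9 | ~y10) — y8 is true.
  17. (~y9 | y8) — y8 is true.
  18. (~y1 | y3 | y12) — y12 is true.
  19. (~y4 | ~y2) — ~y4 is true.
  20. (y7 | ~y4) — ~y4 is true.
  21. (y10 | ~y1 | y8) — y8 is true.
  22. (~y4 | y7 | ~y3) — ~y4 is true.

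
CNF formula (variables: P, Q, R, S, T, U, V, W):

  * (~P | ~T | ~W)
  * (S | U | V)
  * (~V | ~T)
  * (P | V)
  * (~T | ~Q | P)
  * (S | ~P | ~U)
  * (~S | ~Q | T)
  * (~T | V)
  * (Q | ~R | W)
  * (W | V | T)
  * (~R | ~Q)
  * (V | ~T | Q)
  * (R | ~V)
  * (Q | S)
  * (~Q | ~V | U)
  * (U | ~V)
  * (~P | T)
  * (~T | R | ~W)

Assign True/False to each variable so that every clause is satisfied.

Branch on P: take P = False.
  then V is forced to True.
  then T is forced to False.
  then R is forced to True.
  then Q is forced to False.
  then W is forced to True.
  then S is forced to True.
  then U is forced to True.

P = F  Q = F  R = T  S = T  T = F  U = T  V = T  W = T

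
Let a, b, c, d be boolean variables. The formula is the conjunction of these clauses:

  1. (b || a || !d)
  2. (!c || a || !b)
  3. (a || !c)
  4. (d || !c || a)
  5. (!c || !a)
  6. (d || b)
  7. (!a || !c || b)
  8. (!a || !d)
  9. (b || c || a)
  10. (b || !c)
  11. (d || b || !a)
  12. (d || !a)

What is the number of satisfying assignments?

2

The models are:
  a=0 b=1 c=0 d=0
  a=0 b=1 c=0 d=1
Count: 2.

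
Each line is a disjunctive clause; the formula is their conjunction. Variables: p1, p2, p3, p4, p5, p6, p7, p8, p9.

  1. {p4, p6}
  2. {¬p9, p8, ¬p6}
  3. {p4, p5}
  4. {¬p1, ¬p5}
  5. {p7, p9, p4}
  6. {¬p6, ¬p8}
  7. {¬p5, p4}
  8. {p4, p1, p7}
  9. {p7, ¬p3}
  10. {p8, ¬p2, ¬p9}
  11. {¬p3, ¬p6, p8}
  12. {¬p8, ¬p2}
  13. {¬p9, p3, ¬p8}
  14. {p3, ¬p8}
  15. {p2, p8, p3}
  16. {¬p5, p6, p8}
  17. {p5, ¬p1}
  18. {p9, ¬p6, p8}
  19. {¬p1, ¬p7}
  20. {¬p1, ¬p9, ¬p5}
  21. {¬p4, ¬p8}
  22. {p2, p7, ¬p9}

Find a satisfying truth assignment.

p1 = False, p2 = False, p3 = True, p4 = True, p5 = False, p6 = False, p7 = True, p8 = False, p9 = False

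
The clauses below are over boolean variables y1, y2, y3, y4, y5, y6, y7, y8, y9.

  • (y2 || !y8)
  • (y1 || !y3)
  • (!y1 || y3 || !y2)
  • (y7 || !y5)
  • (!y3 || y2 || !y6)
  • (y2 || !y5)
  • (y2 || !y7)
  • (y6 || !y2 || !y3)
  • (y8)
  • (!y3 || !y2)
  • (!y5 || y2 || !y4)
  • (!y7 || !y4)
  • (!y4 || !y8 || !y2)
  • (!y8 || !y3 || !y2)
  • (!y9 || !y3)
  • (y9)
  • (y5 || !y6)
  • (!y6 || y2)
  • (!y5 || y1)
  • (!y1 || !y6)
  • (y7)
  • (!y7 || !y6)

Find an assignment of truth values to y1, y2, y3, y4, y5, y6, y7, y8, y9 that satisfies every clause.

y1 = False, y2 = True, y3 = False, y4 = False, y5 = False, y6 = False, y7 = True, y8 = True, y9 = True

Check each clause:
  1. (!y8 || y2) — y2 is true.
  2. (y1 || !y3) — !y3 is true.
  3. (!y2 || y3 || !y1) — !y1 is true.
  4. (y7 || !y5) — !y5 is true.
  5. (!y3 || !y6 || y2) — y2 is true.
  6. (!y5 || y2) — y2 is true.
  7. (!y7 || y2) — y2 is true.
  8. (!y3 || !y2 || y6) — !y3 is true.
  9. (y8) — y8 is true.
  10. (!y3 || !y2) — !y3 is true.
  11. (y2 || !y4 || !y5) — y2 is true.
  12. (!y7 || !y4) — !y4 is true.
  13. (!y8 || !y4 || !y2) — !y4 is true.
  14. (!y8 || !y3 || !y2) — !y3 is true.
  15. (!y3 || !y9) — !y3 is true.
  16. (y9) — y9 is true.
  17. (y5 || !y6) — !y6 is true.
  18. (y2 || !y6) — y2 is true.
  19. (y1 || !y5) — !y5 is true.
  20. (!y6 || !y1) — !y6 is true.
  21. (y7) — y7 is true.
  22. (!y7 || !y6) — !y6 is true.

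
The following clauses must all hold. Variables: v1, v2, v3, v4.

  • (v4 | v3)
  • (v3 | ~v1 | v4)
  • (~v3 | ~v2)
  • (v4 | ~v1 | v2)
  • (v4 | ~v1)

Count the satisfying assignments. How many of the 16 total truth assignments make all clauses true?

Case analysis on v4 and v1:
  v4=T, v1=T: remaining (v2,v3) ∈ {(F,F); (F,T); (T,F)} — 3.
  v4=T, v1=F: remaining (v2,v3) ∈ {(F,F); (F,T); (T,F)} — 3.
  v4=F, v1=T: a clause becomes empty — 0.
  v4=F, v1=F: remaining (v2,v3) ∈ {(F,T)} — 1.
Total: 3 + 3 + 0 + 1 = 7.

7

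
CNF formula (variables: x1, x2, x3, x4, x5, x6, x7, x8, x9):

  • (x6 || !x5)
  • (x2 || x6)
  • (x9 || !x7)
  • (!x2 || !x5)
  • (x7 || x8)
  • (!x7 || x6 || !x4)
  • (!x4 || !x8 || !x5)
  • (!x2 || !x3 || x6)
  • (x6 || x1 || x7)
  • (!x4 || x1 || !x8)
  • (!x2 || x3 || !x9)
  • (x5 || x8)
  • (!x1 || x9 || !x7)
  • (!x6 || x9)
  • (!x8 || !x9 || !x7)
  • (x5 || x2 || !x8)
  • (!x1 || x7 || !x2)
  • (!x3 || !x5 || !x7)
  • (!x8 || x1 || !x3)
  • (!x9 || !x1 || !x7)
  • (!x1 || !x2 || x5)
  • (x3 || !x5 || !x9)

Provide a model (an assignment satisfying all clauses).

x1=T  x2=F  x3=T  x4=F  x5=T  x6=T  x7=F  x8=T  x9=T

Check each clause:
  1. (!x5 || x6) — x6 is true.
  2. (x6 || x2) — x6 is true.
  3. (!x7 || x9) — !x7 is true.
  4. (!x5 || !x2) — !x2 is true.
  5. (x8 || x7) — x8 is true.
  6. (!x7 || x6 || !x4) — !x7 is true.
  7. (!x8 || !x5 || !x4) — !x4 is true.
  8. (x6 || !x3 || !x2) — !x2 is true.
  9. (x6 || x1 || x7) — x1 is true.
  10. (!x8 || !x4 || x1) — x1 is true.
  11. (x3 || !x2 || !x9) — x3 is true.
  12. (x8 || x5) — x8 is true.
  13. (x9 || !x1 || !x7) — x9 is true.
  14. (!x6 || x9) — x9 is true.
  15. (!x9 || !x7 || !x8) — !x7 is true.
  16. (!x8 || x2 || x5) — x5 is true.
  17. (!x2 || x7 || !x1) — !x2 is true.
  18. (!x5 || !x3 || !x7) — !x7 is true.
  19. (!x8 || x1 || !x3) — x1 is true.
  20. (!x9 || !x7 || !x1) — !x7 is true.
  21. (!x2 || !x1 || x5) — x5 is true.
  22. (x3 || !x5 || !x9) — x3 is true.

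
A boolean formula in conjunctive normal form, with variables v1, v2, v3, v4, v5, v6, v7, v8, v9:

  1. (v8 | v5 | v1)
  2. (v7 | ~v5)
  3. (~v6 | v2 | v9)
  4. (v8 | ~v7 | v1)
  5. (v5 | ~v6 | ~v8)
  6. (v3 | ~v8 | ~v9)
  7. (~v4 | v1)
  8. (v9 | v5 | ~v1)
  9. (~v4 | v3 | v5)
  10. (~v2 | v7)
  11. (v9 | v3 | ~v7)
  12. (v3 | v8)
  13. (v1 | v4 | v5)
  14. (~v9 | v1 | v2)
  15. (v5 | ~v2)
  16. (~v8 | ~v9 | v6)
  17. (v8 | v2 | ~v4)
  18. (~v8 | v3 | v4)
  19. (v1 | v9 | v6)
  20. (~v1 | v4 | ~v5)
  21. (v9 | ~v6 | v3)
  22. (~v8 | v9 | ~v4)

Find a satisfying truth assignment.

v1 = T, v2 = T, v3 = T, v4 = T, v5 = T, v6 = T, v7 = T, v8 = T, v9 = T

Check each clause:
  1. (v1 | v8 | v5) — v8 is true.
  2. (v7 | ~v5) — v7 is true.
  3. (v9 | v2 | ~v6) — v9 is true.
  4. (v1 | v8 | ~v7) — v8 is true.
  5. (~v6 | ~v8 | v5) — v5 is true.
  6. (v3 | ~v8 | ~v9) — v3 is true.
  7. (~v4 | v1) — v1 is true.
  8. (v5 | v9 | ~v1) — v9 is true.
  9. (v3 | v5 | ~v4) — v3 is true.
  10. (~v2 | v7) — v7 is true.
  11. (~v7 | v9 | v3) — v3 is true.
  12. (v3 | v8) — v8 is true.
  13. (v4 | v1 | v5) — v1 is true.
  14. (~v9 | v2 | v1) — v1 is true.
  15. (~v2 | v5) — v5 is true.
  16. (~v8 | ~v9 | v6) — v6 is true.
  17. (v8 | v2 | ~v4) — v8 is true.
  18. (~v8 | v4 | v3) — v3 is true.
  19. (v9 | v6 | v1) — v1 is true.
  20. (~v5 | ~v1 | v4) — v4 is true.
  21. (~v6 | v3 | v9) — v9 is true.
  22. (~v8 | v9 | ~v4) — v9 is true.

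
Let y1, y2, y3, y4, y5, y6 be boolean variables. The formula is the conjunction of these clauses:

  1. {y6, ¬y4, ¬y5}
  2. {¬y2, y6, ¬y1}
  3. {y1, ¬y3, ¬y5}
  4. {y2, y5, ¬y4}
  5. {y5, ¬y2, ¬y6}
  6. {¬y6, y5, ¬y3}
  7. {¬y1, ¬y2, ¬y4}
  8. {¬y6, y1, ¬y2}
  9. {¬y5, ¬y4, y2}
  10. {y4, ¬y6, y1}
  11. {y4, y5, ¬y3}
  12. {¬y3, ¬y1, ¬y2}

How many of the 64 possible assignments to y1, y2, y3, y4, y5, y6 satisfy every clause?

Split on y2, then y5.
  y2=1, y5=1: remaining (y1,y3,y4,y6) ∈ {(0,0,0,0); (1,0,0,1)} — 2.
  y2=1, y5=0: remaining (y1,y3,y4,y6) ∈ {(0,0,0,0); (0,0,1,0); (0,1,1,0)} — 3.
  y2=0, y5=1: 5 of the 16 assignments to (y1,y3,y4,y6) work.
  y2=0, y5=0: remaining (y1,y3,y4,y6) ∈ {(0,0,0,0); (1,0,0,0); (1,0,0,1)} — 3.
Total: 2 + 3 + 5 + 3 = 13.

13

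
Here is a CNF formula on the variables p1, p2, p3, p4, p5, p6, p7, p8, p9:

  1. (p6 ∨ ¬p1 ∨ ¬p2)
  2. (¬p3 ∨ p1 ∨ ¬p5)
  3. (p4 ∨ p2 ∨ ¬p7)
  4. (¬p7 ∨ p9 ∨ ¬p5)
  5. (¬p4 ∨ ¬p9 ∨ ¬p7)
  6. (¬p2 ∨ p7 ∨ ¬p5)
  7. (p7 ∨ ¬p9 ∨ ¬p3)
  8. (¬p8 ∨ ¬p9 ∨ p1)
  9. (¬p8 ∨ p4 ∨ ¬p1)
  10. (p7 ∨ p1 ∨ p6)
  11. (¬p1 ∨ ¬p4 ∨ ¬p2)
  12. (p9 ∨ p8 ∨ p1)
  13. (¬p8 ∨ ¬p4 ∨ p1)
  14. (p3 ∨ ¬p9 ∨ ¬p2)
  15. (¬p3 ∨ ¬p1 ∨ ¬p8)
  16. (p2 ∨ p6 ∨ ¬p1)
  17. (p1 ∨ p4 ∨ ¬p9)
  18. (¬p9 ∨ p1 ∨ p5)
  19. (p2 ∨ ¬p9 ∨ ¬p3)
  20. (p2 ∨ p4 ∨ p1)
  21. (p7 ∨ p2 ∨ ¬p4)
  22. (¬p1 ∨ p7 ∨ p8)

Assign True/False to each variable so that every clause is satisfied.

p1=T, p2=F, p3=T, p4=T, p5=F, p6=T, p7=T, p8=F, p9=F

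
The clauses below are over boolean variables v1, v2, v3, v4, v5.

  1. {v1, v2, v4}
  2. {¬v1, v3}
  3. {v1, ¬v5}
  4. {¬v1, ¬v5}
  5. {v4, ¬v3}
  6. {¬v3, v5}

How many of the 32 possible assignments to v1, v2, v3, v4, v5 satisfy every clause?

3

Satisfying assignments:
  v1=0 v2=0 v3=0 v4=1 v5=0
  v1=0 v2=1 v3=0 v4=0 v5=0
  v1=0 v2=1 v3=0 v4=1 v5=0
That's 3 in total.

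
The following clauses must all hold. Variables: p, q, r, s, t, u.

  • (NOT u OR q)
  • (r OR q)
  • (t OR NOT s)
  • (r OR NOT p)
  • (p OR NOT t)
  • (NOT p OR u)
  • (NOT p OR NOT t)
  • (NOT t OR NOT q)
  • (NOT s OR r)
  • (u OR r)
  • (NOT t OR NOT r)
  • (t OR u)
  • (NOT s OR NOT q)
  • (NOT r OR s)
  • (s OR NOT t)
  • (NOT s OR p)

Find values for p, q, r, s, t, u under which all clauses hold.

p=0, q=1, r=0, s=0, t=0, u=1

Set p = False and propagate.
  then t is forced to False.
  then s is forced to False.
  then u is forced to True.
  then q is forced to True.
  then r is forced to False.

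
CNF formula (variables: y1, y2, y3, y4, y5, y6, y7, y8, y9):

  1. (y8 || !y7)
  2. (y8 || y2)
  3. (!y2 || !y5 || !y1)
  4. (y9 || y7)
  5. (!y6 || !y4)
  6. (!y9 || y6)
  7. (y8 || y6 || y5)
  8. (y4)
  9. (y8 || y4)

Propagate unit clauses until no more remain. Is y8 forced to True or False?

True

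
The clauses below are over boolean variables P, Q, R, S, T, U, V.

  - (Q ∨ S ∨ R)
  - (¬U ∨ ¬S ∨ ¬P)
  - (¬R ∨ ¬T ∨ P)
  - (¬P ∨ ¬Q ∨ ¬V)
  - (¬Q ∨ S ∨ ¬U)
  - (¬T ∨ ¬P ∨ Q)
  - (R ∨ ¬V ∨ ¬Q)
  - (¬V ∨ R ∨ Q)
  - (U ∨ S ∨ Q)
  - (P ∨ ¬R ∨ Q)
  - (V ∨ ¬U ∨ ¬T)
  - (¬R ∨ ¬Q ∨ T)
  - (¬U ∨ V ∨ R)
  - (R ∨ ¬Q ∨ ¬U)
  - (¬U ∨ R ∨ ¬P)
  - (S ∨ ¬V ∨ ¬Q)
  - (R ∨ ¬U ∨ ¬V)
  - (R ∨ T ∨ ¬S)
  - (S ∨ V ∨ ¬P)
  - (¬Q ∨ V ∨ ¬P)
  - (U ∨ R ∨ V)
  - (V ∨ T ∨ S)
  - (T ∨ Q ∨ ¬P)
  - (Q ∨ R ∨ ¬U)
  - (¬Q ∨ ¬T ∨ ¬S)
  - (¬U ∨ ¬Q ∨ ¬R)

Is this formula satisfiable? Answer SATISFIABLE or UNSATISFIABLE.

Q = True:
  R = True:
    propagation gives T=True, P=True, V=False; an empty clause results — contradiction.
  R = False:
    propagation gives V=False, U=False; an empty clause results — contradiction.
Q = False:
  R = True:
    propagation gives P=True, T=False; an empty clause results — contradiction.
  R = False:
    propagation gives S=True, V=False, U=False; an empty clause results — contradiction.
Every branch closes, so no satisfying assignment exists.

UNSATISFIABLE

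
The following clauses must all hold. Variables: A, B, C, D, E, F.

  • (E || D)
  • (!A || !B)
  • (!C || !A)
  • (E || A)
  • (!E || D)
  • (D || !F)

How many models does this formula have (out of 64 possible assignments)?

12

Split on A, then D.
  A=1, D=1: remaining (B,C,E,F) ∈ {(0,0,0,0); (0,0,0,1); (0,0,1,0); (0,0,1,1)} — 4.
  A=1, D=0: a clause becomes empty — 0.
  A=0, D=1: forces E=1; B, C, F free → 2^3 = 8.
  A=0, D=0: a clause becomes empty — 0.
Total: 4 + 0 + 8 + 0 = 12.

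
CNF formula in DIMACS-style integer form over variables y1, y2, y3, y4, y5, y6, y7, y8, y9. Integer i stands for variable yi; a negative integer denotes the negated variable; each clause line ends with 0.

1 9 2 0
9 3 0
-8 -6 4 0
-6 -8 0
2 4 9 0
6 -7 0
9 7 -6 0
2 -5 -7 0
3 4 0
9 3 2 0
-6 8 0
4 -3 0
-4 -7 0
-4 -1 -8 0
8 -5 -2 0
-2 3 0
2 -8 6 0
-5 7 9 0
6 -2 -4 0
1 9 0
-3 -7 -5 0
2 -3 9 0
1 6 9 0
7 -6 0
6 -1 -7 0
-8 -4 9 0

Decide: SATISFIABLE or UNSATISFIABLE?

SATISFIABLE

Pure literal: y9 appears only positively; assign y9 = True.
Set y1 = False and propagate.
Set y2 = False and propagate.
Branch on y3: take y3 = False.
  then y4 is forced to True.
  then y7 is forced to False.
  then y6 is forced to False.
  then y8 is forced to False.
y5 is now unconstrained; take y5 = True.
So y1=False, y2=False, y3=False, y4=True, y5=True, y6=False, y7=False, y8=False, y9=True is a satisfying assignment.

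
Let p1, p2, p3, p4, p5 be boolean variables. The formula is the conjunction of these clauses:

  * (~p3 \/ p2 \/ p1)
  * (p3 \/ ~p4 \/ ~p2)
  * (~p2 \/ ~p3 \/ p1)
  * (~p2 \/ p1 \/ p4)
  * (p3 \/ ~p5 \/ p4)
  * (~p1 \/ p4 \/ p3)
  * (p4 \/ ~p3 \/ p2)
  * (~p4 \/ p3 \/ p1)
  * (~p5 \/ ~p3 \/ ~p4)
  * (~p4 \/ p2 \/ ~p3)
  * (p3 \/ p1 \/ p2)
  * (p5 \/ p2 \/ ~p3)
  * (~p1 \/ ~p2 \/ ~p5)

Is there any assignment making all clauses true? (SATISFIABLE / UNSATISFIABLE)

Try p1 = True.
For the remaining variables, p2 = True, p3 = True, p4 = False, p5 = False works.
So p1=T, p2=T, p3=T, p4=F, p5=F is a satisfying assignment.

SATISFIABLE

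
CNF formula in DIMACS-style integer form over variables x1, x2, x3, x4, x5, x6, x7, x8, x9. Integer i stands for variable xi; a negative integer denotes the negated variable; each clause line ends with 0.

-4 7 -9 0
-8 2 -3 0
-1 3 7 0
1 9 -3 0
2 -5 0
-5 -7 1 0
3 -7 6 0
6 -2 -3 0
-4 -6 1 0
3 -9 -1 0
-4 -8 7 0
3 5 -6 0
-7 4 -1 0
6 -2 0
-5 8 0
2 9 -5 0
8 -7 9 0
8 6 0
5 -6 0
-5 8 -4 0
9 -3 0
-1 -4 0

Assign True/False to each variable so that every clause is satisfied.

x1=False  x2=False  x3=False  x4=False  x5=False  x6=False  x7=False  x8=True  x9=True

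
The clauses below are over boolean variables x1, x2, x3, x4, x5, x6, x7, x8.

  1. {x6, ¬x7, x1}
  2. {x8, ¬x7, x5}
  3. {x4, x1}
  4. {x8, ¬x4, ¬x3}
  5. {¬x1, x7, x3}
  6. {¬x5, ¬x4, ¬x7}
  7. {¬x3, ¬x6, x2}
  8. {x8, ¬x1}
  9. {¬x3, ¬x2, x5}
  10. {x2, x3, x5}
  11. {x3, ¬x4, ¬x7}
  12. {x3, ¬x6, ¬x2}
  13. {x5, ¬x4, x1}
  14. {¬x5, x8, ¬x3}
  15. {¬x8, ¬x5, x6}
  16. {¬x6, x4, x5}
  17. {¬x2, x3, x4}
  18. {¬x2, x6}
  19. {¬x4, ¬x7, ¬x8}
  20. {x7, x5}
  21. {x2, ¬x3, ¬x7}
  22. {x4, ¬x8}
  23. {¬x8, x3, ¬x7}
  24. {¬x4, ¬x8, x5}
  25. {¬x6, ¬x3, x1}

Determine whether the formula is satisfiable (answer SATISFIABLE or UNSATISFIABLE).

Branch on x1: take x1 = False.
  then x4 is forced to True.
  then x5 is forced to True.
  then x7 is forced to False.
For the remaining variables, x2 = False, x3 = False, x6 = True, x8 = False works.
So x1=0, x2=0, x3=0, x4=1, x5=1, x6=1, x7=0, x8=0 is a satisfying assignment.

SATISFIABLE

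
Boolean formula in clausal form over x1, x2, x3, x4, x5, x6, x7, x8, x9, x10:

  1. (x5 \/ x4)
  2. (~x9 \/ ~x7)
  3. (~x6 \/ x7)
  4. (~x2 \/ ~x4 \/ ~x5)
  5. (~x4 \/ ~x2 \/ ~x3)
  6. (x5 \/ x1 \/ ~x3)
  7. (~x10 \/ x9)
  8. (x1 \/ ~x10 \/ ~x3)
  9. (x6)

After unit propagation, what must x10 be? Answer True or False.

(x6) stands alone — x6 = True.
From (~x6 \/ x7) and x6 = True: x7 = True.
(~x9 \/ ~x7): since x7 = True, the clause reduces to (~x9). x9 = False.
In (~x10 \/ x9), x9 is now false; ~x10 must hold, so x10 = False.

False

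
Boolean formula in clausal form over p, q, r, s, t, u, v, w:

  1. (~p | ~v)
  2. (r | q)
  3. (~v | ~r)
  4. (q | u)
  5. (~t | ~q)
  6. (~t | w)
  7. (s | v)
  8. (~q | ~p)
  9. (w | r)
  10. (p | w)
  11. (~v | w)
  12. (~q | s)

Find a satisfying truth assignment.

p = True, q = False, r = True, s = True, t = True, u = True, v = False, w = True

Pure literal: s appears only positively; assign s = True.
u occurs only positively in the remaining clauses — set u = True.
Set p = True and propagate.
  then v is forced to False.
  then q is forced to False.
  then r is forced to True.
The remaining clauses are satisfied by t = True, w = True.
Every clause has at least one true literal under this assignment.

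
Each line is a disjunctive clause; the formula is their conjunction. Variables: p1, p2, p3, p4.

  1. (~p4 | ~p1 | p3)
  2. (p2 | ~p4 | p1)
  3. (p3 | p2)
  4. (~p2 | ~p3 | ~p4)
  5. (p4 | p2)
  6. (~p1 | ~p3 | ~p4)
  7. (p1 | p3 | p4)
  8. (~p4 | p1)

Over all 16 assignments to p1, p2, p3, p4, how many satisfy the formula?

3

Satisfying assignments:
  p1=0 p2=1 p3=1 p4=0
  p1=1 p2=1 p3=0 p4=0
  p1=1 p2=1 p3=1 p4=0
Count: 3.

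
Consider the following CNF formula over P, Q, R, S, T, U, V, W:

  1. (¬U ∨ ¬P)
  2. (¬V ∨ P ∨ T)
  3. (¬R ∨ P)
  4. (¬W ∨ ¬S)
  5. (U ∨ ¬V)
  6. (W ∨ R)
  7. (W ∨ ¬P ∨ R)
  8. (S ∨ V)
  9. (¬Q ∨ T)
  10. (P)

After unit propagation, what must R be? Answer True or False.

True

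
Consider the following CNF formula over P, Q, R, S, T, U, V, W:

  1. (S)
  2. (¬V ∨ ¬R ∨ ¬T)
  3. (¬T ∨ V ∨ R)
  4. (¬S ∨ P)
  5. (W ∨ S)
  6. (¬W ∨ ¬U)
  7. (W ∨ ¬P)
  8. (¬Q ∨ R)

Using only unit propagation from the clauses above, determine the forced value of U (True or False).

False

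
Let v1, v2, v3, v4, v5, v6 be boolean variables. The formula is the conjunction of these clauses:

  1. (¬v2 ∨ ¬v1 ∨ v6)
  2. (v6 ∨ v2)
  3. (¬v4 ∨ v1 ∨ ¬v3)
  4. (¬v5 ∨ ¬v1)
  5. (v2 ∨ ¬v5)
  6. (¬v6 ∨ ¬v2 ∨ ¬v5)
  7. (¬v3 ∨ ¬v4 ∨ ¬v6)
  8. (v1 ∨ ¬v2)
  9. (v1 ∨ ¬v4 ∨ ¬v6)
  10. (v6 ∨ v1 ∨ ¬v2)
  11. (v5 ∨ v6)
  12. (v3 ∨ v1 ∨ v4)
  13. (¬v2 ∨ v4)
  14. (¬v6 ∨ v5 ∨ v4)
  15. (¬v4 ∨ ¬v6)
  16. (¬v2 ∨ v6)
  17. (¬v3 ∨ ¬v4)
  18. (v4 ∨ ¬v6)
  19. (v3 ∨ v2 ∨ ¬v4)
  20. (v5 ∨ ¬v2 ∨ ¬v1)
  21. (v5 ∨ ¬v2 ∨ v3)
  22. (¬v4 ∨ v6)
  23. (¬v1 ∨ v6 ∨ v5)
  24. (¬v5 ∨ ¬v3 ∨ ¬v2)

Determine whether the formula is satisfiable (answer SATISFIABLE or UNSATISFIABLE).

UNSATISFIABLE

v6 = True:
  propagation gives v4=False; an empty clause results — contradiction.
v6 = False:
  propagation gives v2=True; an empty clause results — contradiction.
Every branch closes, so no satisfying assignment exists.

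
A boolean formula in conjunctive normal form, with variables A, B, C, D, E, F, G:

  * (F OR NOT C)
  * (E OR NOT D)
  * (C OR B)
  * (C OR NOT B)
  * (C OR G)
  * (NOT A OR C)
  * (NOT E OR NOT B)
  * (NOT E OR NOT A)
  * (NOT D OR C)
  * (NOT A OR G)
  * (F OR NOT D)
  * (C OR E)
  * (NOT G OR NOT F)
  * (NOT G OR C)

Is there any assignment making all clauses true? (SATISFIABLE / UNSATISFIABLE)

A occurs only negated in the remaining clauses — set A = False.
Set B = False and propagate.
  then C is forced to True.
  then F is forced to True.
  then G is forced to False.
Branch on D: take D = True.
  then E is forced to True.
So A = F  B = F  C = T  D = T  E = T  F = T  G = F is a satisfying assignment.

SATISFIABLE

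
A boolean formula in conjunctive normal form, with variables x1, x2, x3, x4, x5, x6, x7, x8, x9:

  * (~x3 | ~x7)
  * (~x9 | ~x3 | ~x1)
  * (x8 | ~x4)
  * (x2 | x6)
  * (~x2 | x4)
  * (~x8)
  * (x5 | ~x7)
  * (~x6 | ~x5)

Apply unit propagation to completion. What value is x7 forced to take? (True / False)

False

Unit clause (~x8) sets x8 = False.
(~x4 | x8): since x8 = False, the clause reduces to (~x4). x4 = False.
In (x4 | ~x2), x4 is now false; ~x2 must hold, so x2 = False.
In (x6 | x2), x2 is now false; x6 must hold, so x6 = True.
In (~x5 | ~x6), ~x6 is now false; ~x5 must hold, so x5 = False.
In (~x7 | x5), x5 is now false; ~x7 must hold, so x7 = False.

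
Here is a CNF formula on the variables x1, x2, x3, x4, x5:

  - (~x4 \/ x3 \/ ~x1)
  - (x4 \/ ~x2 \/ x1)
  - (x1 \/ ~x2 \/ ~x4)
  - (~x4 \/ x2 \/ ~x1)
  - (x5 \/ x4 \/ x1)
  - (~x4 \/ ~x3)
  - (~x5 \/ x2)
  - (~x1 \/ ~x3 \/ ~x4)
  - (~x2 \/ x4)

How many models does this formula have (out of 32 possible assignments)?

3

Satisfying assignments:
  x1=F x2=F x3=F x4=T x5=F
  x1=T x2=F x3=F x4=F x5=F
  x1=T x2=F x3=T x4=F x5=F
Count: 3.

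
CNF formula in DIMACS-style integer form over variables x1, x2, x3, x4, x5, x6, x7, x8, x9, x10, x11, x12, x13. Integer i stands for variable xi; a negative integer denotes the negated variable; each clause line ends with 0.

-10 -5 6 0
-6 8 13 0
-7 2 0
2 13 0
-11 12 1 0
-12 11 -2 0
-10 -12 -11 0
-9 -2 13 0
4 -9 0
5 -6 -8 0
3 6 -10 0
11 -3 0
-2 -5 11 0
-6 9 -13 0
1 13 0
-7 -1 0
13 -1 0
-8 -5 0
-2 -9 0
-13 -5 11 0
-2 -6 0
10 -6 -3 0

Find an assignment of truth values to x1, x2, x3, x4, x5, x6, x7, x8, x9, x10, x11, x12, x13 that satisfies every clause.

x4 occurs only positively in the remaining clauses — set x4 = True.
Pure literal: x7 appears only negated; assign x7 = False.
Branch on x1: take x1 = False.
  then x13 is forced to True.
Try x2 = False.
The remaining clauses are satisfied by x3 = True, x5 = False, x6 = False, x8 = True, x9 = False, x10 = False, x11 = True, x12 = True.

x1=0  x2=0  x3=1  x4=1  x5=0  x6=0  x7=0  x8=1  x9=0  x10=0  x11=1  x12=1  x13=1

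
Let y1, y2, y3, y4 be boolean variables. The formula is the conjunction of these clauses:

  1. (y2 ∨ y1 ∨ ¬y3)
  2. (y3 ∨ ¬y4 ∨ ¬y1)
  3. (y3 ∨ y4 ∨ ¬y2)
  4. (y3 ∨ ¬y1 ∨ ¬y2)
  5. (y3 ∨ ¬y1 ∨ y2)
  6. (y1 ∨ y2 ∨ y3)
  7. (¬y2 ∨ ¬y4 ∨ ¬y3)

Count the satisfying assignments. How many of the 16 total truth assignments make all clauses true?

The models are:
  y1=F y2=T y3=F y4=T
  y1=F y2=T y3=T y4=F
  y1=T y2=F y3=T y4=F
  y1=T y2=F y3=T y4=T
  y1=T y2=T y3=T y4=F
That's 5 in total.

5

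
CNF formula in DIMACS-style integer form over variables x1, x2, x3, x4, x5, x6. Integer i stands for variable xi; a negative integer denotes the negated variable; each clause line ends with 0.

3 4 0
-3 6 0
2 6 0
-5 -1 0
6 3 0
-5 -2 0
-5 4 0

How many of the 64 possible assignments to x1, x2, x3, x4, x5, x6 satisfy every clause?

Split on x3, then x5.
  x3=T, x5=T: remaining (x1,x2,x4,x6) ∈ {(F,F,T,T)} — 1.
  x3=T, x5=F: forces x6=T; x1, x2, x4 free → 2^3 = 8.
  x3=F, x5=T: remaining (x1,x2,x4,x6) ∈ {(F,F,T,T)} — 1.
  x3=F, x5=F: remaining (x1,x2,x4,x6) ∈ {(F,F,T,T); (F,T,T,T); (T,F,T,T); (T,T,T,T)} — 4.
Total: 1 + 8 + 1 + 4 = 14.

14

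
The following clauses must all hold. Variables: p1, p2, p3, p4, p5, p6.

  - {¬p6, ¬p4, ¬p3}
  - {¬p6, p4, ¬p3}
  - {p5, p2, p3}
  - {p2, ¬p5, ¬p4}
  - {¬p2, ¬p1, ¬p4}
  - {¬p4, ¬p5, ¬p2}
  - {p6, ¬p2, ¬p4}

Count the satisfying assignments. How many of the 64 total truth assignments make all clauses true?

23

Case analysis on p4 and p2:
  p4=1, p2=1: remaining (p1,p3,p5,p6) ∈ {(0,0,0,1)} — 1.
  p4=1, p2=0: remaining (p1,p3,p5,p6) ∈ {(0,1,0,0); (1,1,0,0)} — 2.
  p4=0, p2=1: p1, p5 free; 3 ways for (p3,p6) × 2^2 = 12.
  p4=0, p2=0: p1 free; 4 ways for (p3,p5,p6) × 2^1 = 8.
Total: 1 + 2 + 12 + 8 = 23.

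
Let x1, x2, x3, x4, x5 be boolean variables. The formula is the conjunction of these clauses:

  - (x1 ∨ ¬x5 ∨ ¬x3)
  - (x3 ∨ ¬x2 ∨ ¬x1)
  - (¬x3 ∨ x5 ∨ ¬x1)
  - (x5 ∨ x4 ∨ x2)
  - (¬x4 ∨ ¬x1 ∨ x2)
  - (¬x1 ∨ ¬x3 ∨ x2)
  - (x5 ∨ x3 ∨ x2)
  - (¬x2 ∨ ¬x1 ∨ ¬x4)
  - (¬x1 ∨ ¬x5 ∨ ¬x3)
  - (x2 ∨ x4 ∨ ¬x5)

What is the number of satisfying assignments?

Split on x1, then x2.
  x1=1, x2=1: a clause becomes empty — 0.
  x1=1, x2=0: a clause becomes empty — 0.
  x1=0, x2=1: x4 free; 3 ways for (x3,x5) × 2^1 = 6.
  x1=0, x2=0: remaining (x3,x4,x5) ∈ {(0,1,1); (1,1,0)} — 2.
Total: 0 + 0 + 6 + 2 = 8.

8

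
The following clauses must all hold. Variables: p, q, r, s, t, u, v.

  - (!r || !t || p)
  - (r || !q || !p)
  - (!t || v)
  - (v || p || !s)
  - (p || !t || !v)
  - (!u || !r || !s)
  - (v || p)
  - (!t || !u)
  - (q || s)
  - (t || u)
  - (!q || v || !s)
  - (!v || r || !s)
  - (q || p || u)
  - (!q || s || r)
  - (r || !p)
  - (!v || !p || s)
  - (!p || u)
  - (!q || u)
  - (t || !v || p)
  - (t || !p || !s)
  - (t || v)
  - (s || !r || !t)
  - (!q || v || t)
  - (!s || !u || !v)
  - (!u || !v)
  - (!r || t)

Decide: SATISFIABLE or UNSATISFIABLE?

UNSATISFIABLE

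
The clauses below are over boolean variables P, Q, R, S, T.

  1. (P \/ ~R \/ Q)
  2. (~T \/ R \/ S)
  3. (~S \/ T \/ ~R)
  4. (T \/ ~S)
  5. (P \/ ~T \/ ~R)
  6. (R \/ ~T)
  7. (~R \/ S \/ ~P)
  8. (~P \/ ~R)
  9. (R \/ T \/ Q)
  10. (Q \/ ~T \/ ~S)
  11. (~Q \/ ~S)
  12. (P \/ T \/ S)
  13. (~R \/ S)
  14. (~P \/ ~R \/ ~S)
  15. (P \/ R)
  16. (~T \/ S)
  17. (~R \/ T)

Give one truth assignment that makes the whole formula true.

Branch on P: take P = True.
  then R is forced to False.
  then T is forced to False.
  then S is forced to False.
  then Q is forced to True.

P=True, Q=True, R=False, S=False, T=False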